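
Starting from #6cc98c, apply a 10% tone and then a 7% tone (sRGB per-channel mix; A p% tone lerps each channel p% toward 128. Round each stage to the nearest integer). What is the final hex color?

#6cc98c is rgb(108, 201, 140).
Lerp each channel 10% toward 128:
  R: 108 + 0.1×(128−108) = 108 + 2 = 110 → 110
  G: 201 − 7.3 = 193.7 → 194
  B: 140 + 0.1×(128−140) = 140 − 1.2 = 138.8 → 139
After the tone: rgb(110, 194, 139) = #6ec28b.
Per channel, c → c + 0.07(128 − c):
  R: 110 + 0.07×(128−110) = 110 + 1.26 = 111.26 → 111
  G: 194 − 4.62 = 189.38 → 189
  B: 139 − 0.77 = 138.23 → 138
rgb(111, 189, 138) = #6fbd8a.

#6fbd8a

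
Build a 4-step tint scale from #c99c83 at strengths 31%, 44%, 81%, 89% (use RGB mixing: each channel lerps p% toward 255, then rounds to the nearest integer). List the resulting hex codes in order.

#c99c83 is rgb(201, 156, 131).
31%: (201 + 16.74 = 217.74→218, 156 + 30.69 = 186.69→187, 131 + 38.44 = 169.44→169) → #dabba9
44%: (201 + 23.76 = 224.76→225, 156 + 43.56 = 199.56→200, 131 + 54.56 = 185.56→186) → #e1c8ba
81%: (201 + 43.74 = 244.74→245, 156 + 80.19 = 236.19→236, 131 + 100.44 = 231.44→231) → #f5ece7
89%: (201 + 48.06 = 249.06→249, 156 + 88.11 = 244.11→244, 131 + 110.36 = 241.36→241) → #f9f4f1

#dabba9, #e1c8ba, #f5ece7, #f9f4f1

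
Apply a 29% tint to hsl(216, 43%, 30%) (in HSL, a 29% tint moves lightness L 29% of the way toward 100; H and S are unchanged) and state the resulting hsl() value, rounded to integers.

hsl(216, 43%, 50%)

L moves 29% from 30 toward 100: 30 + 20.3 = 50.3 → 50.
H and S are unchanged.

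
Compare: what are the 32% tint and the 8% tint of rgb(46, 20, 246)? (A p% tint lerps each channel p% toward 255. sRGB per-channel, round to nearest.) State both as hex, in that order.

32% tint:
  R: 46 + 66.88 = 112.88 → 113
  G: 20 + 0.32×(255−20) = 20 + 75.2 = 95.2 → 95
  B: 246 + 2.88 = 248.88 → 249
  → #715FF9
8% tint:
  R: 46 + 0.08×(255−46) = 46 + 16.72 = 62.72 → 63
  G: 20 + 18.8 = 38.8 → 39
  B: 246 + 0.08×(255−246) = 246 + 0.72 = 246.72 → 247
  → #3F27F7

#715FF9, #3F27F7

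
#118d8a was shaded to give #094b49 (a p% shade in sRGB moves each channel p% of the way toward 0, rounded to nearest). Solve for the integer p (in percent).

#118d8a is rgb(17, 141, 138); #094b49 is rgb(9, 75, 73).
On the G channel (widest range): 75 ≈ 141 + (p/100)(0 − 141), so p ≈ 100×(75 − 141)/(0 − 141) = -6600/-141 = 46.81.
p = 47 reproduces all three channels after rounding.

47%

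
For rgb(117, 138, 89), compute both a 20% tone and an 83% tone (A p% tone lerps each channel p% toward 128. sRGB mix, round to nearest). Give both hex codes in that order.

20% tone:
  R: 117 + 0.2×(128−117) = 117 + 2.2 = 119.2 → 119
  G: 138 − 2 = 136 → 136
  B: 89 + 7.8 = 96.8 → 97
  → #778861
83% tone:
  R: 117 + 9.13 = 126.13 → 126
  G: 138 + 0.83×(128−138) = 138 − 8.3 = 129.7 → 130
  B: 89 + 32.37 = 121.37 → 121
  → #7E8279

#778861, #7E8279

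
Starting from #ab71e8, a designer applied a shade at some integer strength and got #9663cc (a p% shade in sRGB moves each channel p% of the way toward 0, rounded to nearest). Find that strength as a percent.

#ab71e8 is rgb(171, 113, 232); #9663cc is rgb(150, 99, 204).
On the B channel (widest range): 204 ≈ 232 + (p/100)(0 − 232), so p ≈ 100×(204 − 232)/(0 − 232) = -2800/-232 = 12.07.
p = 12 reproduces all three channels after rounding.

12%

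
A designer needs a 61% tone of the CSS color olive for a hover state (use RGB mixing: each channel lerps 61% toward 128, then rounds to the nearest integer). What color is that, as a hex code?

#80804E

CSS olive is rgb(128, 128, 0).
Lerp each channel 61% toward 128:
  R: 128 + 0.61×(128−128) = 128 + 0 = 128 → 128
  G: 128 + 0.61×(128−128) = 128 + 0 = 128 → 128
  B: 0 + 78.08 = 78.08 → 78
rgb(128, 128, 78) = #80804E.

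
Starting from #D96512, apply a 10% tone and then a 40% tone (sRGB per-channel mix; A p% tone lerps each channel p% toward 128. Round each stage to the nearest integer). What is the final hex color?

#D96512 is rgb(217, 101, 18).
Lerp each channel 10% toward 128:
  R: 217 + 0.1×(128−217) = 217 − 8.9 = 208.1 → 208
  G: 101 + 0.1×(128−101) = 101 + 2.7 = 103.7 → 104
  B: 18 + 11 = 29 → 29
After the tone: rgb(208, 104, 29) = #D0681D.
Lerp each channel 40% toward 128:
  R: 208 − 32 = 176 → 176
  G: 104 + 9.6 = 113.6 → 114
  B: 29 + 0.4×(128−29) = 29 + 39.6 = 68.6 → 69
rgb(176, 114, 69) = #B07245.

#B07245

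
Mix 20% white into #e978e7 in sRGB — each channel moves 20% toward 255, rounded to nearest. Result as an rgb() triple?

rgb(237, 147, 236)

#e978e7 is rgb(233, 120, 231).
A 20% tint moves each channel 20% toward 255:
  R: 233 + 4.4 = 237.4 → 237
  G: 120 + 0.2×(255−120) = 120 + 27 = 147 → 147
  B: 231 + 0.2×(255−231) = 231 + 4.8 = 235.8 → 236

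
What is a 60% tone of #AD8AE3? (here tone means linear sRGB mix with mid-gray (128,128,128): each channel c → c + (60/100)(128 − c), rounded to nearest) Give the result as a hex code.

#AD8AE3 is rgb(173, 138, 227).
A 60% tone moves each channel 60% toward 128:
  R: 173 + 0.6×(128−173) = 173 − 27 = 146 → 146
  G: 138 + 0.6×(128−138) = 138 − 6 = 132 → 132
  B: 227 + 0.6×(128−227) = 227 − 59.4 = 167.6 → 168
rgb(146, 132, 168) = #9284A8.

#9284A8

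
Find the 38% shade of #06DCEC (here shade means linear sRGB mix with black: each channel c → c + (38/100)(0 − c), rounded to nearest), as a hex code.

#048892

#06DCEC is rgb(6, 220, 236).
Per channel, c → c + 0.38(0 − c):
  R: 6 − 2.28 = 3.72 → 4
  G: 220 + 0.38×(0−220) = 220 − 83.6 = 136.4 → 136
  B: 236 − 89.68 = 146.32 → 146
rgb(4, 136, 146) = #048892.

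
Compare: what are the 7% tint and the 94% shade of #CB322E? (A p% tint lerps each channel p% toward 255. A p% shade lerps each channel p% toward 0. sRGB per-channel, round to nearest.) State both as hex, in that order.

#CB322E is rgb(203, 50, 46).
7% tint:
  R: 203 + 3.64 = 206.64 → 207
  G: 50 + 14.35 = 64.35 → 64
  B: 46 + 0.07×(255−46) = 46 + 14.63 = 60.63 → 61
  → #CF403D
94% shade:
  R: 203 + 0.94×(0−203) = 203 − 190.82 = 12.18 → 12
  G: 50 + 0.94×(0−50) = 50 − 47 = 3 → 3
  B: 46 + 0.94×(0−46) = 46 − 43.24 = 2.76 → 3
  → #0C0303

#CF403D, #0C0303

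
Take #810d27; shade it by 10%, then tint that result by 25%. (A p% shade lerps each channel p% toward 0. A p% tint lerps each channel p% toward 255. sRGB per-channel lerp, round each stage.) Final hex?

#810d27 is rgb(129, 13, 39).
Per channel, c → c + 0.1(0 − c):
  R: 129 − 12.9 = 116.1 → 116
  G: 13 − 1.3 = 11.7 → 12
  B: 39 − 3.9 = 35.1 → 35
After the shade: rgb(116, 12, 35) = #740c23.
Per channel, c → c + 0.25(255 − c):
  R: 116 + 34.75 = 150.75 → 151
  G: 12 + 0.25×(255−12) = 12 + 60.75 = 72.75 → 73
  B: 35 + 0.25×(255−35) = 35 + 55 = 90 → 90
rgb(151, 73, 90) = #97495a.

#97495a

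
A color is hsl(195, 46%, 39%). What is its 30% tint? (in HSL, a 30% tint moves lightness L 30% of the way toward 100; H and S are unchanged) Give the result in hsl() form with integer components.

hsl(195, 46%, 57%)

L moves 30% from 39 toward 100: 39 + 18.3 = 57.3 → 57.
H and S are unchanged.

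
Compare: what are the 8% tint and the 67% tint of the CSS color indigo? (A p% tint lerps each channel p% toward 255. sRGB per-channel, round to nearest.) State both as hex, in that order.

#59148C, #C4ABD6

CSS indigo is rgb(75, 0, 130).
8% tint:
  R: 75 + 14.4 = 89.4 → 89
  G: 0 + 0.08×(255−0) = 0 + 20.4 = 20.4 → 20
  B: 130 + 0.08×(255−130) = 130 + 10 = 140 → 140
  → #59148C
67% tint:
  R: 75 + 120.6 = 195.6 → 196
  G: 0 + 0.67×(255−0) = 0 + 170.85 = 170.85 → 171
  B: 130 + 0.67×(255−130) = 130 + 83.75 = 213.75 → 214
  → #C4ABD6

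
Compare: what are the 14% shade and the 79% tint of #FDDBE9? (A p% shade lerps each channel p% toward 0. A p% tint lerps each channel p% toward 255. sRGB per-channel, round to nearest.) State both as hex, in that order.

#DABCC8, #FFF7FA

#FDDBE9 is rgb(253, 219, 233).
14% shade:
  R: 253 + 0.14×(0−253) = 253 − 35.42 = 217.58 → 218
  G: 219 + 0.14×(0−219) = 219 − 30.66 = 188.34 → 188
  B: 233 + 0.14×(0−233) = 233 − 32.62 = 200.38 → 200
  → #DABCC8
79% tint:
  R: 253 + 1.58 = 254.58 → 255
  G: 219 + 28.44 = 247.44 → 247
  B: 233 + 0.79×(255−233) = 233 + 17.38 = 250.38 → 250
  → #FFF7FA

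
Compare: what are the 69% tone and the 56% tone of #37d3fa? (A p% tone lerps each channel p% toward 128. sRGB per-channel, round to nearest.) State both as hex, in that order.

#37d3fa is rgb(55, 211, 250).
69% tone:
  R: 55 + 50.37 = 105.37 → 105
  G: 211 − 57.27 = 153.73 → 154
  B: 250 − 84.18 = 165.82 → 166
  → #699aa6
56% tone:
  R: 55 + 40.88 = 95.88 → 96
  G: 211 + 0.56×(128−211) = 211 − 46.48 = 164.52 → 165
  B: 250 − 68.32 = 181.68 → 182
  → #60a5b6

#699aa6, #60a5b6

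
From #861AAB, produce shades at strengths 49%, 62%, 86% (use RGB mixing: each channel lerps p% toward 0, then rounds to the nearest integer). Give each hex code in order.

#861AAB is rgb(134, 26, 171).
49%: (134 − 65.66 = 68.34→68, 26 − 12.74 = 13.26→13, 171 − 83.79 = 87.21→87) → #440D57
62%: (134 − 83.08 = 50.92→51, 26 − 16.12 = 9.88→10, 171 − 106.02 = 64.98→65) → #330A41
86%: (134 − 115.24 = 18.76→19, 26 − 22.36 = 3.64→4, 171 − 147.06 = 23.94→24) → #130418

#440D57, #330A41, #130418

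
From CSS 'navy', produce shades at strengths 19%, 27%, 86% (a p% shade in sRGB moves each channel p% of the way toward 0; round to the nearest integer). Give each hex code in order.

CSS navy is rgb(0, 0, 128).
19%: (0→0, 0→0, 128 − 24.32 = 103.68→104) → #000068
27%: (0→0, 0→0, 128 − 34.56 = 93.44→93) → #00005D
86%: (0→0, 0→0, 128 − 110.08 = 17.92→18) → #000012

#000068, #00005D, #000012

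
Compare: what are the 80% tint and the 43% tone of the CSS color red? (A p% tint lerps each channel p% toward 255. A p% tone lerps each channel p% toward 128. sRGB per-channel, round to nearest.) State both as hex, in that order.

#ffcccc, #c83737

CSS red is rgb(255, 0, 0).
80% tint:
  R: 255 + 0.8×(255−255) = 255 + 0 = 255 → 255
  G: 0 + 0.8×(255−0) = 0 + 204 = 204 → 204
  B: 0 + 0.8×(255−0) = 0 + 204 = 204 → 204
  → #ffcccc
43% tone:
  R: 255 + 0.43×(128−255) = 255 − 54.61 = 200.39 → 200
  G: 0 + 0.43×(128−0) = 0 + 55.04 = 55.04 → 55
  B: 0 + 55.04 = 55.04 → 55
  → #c83737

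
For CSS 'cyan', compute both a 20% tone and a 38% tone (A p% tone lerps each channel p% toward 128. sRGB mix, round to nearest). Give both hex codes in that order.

#1AE6E6, #31CFCF

CSS cyan is rgb(0, 255, 255).
20% tone:
  R: 0 + 0.2×(128−0) = 0 + 25.6 = 25.6 → 26
  G: 255 + 0.2×(128−255) = 255 − 25.4 = 229.6 → 230
  B: 255 + 0.2×(128−255) = 255 − 25.4 = 229.6 → 230
  → #1AE6E6
38% tone:
  R: 0 + 48.64 = 48.64 → 49
  G: 255 − 48.26 = 206.74 → 207
  B: 255 + 0.38×(128−255) = 255 − 48.26 = 206.74 → 207
  → #31CFCF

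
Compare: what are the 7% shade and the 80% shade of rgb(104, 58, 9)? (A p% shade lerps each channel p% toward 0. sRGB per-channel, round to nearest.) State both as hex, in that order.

7% shade:
  R: 104 + 0.07×(0−104) = 104 − 7.28 = 96.72 → 97
  G: 58 + 0.07×(0−58) = 58 − 4.06 = 53.94 → 54
  B: 9 + 0.07×(0−9) = 9 − 0.63 = 8.37 → 8
  → #613608
80% shade:
  R: 104 + 0.8×(0−104) = 104 − 83.2 = 20.8 → 21
  G: 58 − 46.4 = 11.6 → 12
  B: 9 − 7.2 = 1.8 → 2
  → #150C02

#613608, #150C02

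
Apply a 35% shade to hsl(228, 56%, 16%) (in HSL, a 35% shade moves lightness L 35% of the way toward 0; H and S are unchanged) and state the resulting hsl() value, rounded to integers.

L moves 35% from 16 toward 0: 16 − 5.6 = 10.4 → 10.
H and S are unchanged.

hsl(228, 56%, 10%)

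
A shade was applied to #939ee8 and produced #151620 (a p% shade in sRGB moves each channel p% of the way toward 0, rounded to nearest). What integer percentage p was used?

#939ee8 is rgb(147, 158, 232); #151620 is rgb(21, 22, 32).
On the B channel (widest range): 32 ≈ 232 + (p/100)(0 − 232), so p ≈ 100×(32 − 232)/(0 − 232) = -20000/-232 = 86.21.
p = 86 reproduces all three channels after rounding.

86%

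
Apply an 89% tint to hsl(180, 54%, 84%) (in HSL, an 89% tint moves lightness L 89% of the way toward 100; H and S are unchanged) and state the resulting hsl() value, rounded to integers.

L moves 89% from 84 toward 100: 84 + 14.24 = 98.24 → 98.
H and S are unchanged.

hsl(180, 54%, 98%)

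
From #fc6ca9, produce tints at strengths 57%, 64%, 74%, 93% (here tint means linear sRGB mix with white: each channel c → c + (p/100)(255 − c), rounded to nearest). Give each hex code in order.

#fec0da, #fecae0, #fed9e9, #fff5f9

#fc6ca9 is rgb(252, 108, 169).
57%: (252 + 1.71 = 253.71→254, 108 + 83.79 = 191.79→192, 169 + 49.02 = 218.02→218) → #fec0da
64%: (252 + 1.92 = 253.92→254, 108 + 94.08 = 202.08→202, 169 + 55.04 = 224.04→224) → #fecae0
74%: (252 + 2.22 = 254.22→254, 108 + 108.78 = 216.78→217, 169 + 63.64 = 232.64→233) → #fed9e9
93%: (252 + 2.79 = 254.79→255, 108 + 136.71 = 244.71→245, 169 + 79.98 = 248.98→249) → #fff5f9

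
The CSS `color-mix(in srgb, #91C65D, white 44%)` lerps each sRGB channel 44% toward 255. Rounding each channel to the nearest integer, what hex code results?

#91C65D is rgb(145, 198, 93).
Per channel, c → c + 0.44(255 − c):
  R: 145 + 0.44×(255−145) = 145 + 48.4 = 193.4 → 193
  G: 198 + 0.44×(255−198) = 198 + 25.08 = 223.08 → 223
  B: 93 + 0.44×(255−93) = 93 + 71.28 = 164.28 → 164
rgb(193, 223, 164) = #C1DFA4.

#C1DFA4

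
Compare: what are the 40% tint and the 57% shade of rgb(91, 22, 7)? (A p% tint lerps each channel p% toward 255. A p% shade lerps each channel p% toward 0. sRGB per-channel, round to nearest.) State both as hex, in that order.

#9D736A, #270903

40% tint:
  R: 91 + 0.4×(255−91) = 91 + 65.6 = 156.6 → 157
  G: 22 + 93.2 = 115.2 → 115
  B: 7 + 99.2 = 106.2 → 106
  → #9D736A
57% shade:
  R: 91 − 51.87 = 39.13 → 39
  G: 22 − 12.54 = 9.46 → 9
  B: 7 + 0.57×(0−7) = 7 − 3.99 = 3.01 → 3
  → #270903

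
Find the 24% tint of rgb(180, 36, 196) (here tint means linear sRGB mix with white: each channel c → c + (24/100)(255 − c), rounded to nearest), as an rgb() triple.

rgb(198, 89, 210)

A 24% tint moves each channel 24% toward 255:
  R: 180 + 18 = 198 → 198
  G: 36 + 52.56 = 88.56 → 89
  B: 196 + 0.24×(255−196) = 196 + 14.16 = 210.16 → 210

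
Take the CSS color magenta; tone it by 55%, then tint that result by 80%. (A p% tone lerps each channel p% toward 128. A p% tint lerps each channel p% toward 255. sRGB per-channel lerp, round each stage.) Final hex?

CSS magenta is rgb(255, 0, 255).
Lerp each channel 55% toward 128:
  R: 255 − 69.85 = 185.15 → 185
  G: 0 + 70.4 = 70.4 → 70
  B: 255 + 0.55×(128−255) = 255 − 69.85 = 185.15 → 185
After the tone: rgb(185, 70, 185) = #B946B9.
Per channel, c → c + 0.8(255 − c):
  R: 185 + 56 = 241 → 241
  G: 70 + 0.8×(255−70) = 70 + 148 = 218 → 218
  B: 185 + 56 = 241 → 241
rgb(241, 218, 241) = #F1DAF1.

#F1DAF1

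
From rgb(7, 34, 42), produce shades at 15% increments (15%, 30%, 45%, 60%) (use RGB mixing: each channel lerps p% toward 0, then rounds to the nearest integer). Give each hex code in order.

15%: (7 − 1.05 = 5.95→6, 34 − 5.1 = 28.9→29, 42 − 6.3 = 35.7→36) → #061d24
30%: (7 − 2.1 = 4.9→5, 34 − 10.2 = 23.8→24, 42 − 12.6 = 29.4→29) → #05181d
45%: (7 − 3.15 = 3.85→4, 34 − 15.3 = 18.7→19, 42 − 18.9 = 23.1→23) → #041317
60%: (7 − 4.2 = 2.8→3, 34 − 20.4 = 13.6→14, 42 − 25.2 = 16.8→17) → #030e11

#061d24, #05181d, #041317, #030e11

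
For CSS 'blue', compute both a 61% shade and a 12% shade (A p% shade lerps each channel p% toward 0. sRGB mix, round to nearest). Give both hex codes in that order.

CSS blue is rgb(0, 0, 255).
61% shade:
  R: 0 + 0.61×(0−0) = 0 + 0 = 0 → 0
  G: 0 + 0.61×(0−0) = 0 + 0 = 0 → 0
  B: 255 + 0.61×(0−255) = 255 − 155.55 = 99.45 → 99
  → #000063
12% shade:
  R: 0 + 0 = 0 → 0
  G: 0 + 0 = 0 → 0
  B: 255 − 30.6 = 224.4 → 224
  → #0000E0

#000063, #0000E0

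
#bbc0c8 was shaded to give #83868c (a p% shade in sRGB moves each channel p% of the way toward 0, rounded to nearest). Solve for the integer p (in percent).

#bbc0c8 is rgb(187, 192, 200); #83868c is rgb(131, 134, 140).
On the B channel (widest range): 140 ≈ 200 + (p/100)(0 − 200), so p ≈ 100×(140 − 200)/(0 − 200) = -6000/-200 = 30.00.
p = 30 reproduces all three channels after rounding.

30%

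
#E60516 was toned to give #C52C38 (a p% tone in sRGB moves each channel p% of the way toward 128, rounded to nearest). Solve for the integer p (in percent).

32%

#E60516 is rgb(230, 5, 22); #C52C38 is rgb(197, 44, 56).
On the G channel (widest range): 44 ≈ 5 + (p/100)(128 − 5), so p ≈ 100×(44 − 5)/(128 − 5) = 3900/123 = 31.71.
p = 32 reproduces all three channels after rounding.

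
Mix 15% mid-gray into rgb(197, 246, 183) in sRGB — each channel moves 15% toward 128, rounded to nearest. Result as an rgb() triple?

rgb(187, 228, 175)

Per channel, c → c + 0.15(128 − c):
  R: 197 − 10.35 = 186.65 → 187
  G: 246 + 0.15×(128−246) = 246 − 17.7 = 228.3 → 228
  B: 183 − 8.25 = 174.75 → 175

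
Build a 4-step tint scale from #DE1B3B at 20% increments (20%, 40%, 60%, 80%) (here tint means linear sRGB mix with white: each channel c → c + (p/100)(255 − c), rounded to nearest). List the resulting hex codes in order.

#DE1B3B is rgb(222, 27, 59).
20%: (222 + 6.6 = 228.6→229, 27 + 45.6 = 72.6→73, 59 + 39.2 = 98.2→98) → #E54962
40%: (222 + 13.2 = 235.2→235, 27 + 91.2 = 118.2→118, 59 + 78.4 = 137.4→137) → #EB7689
60%: (222 + 19.8 = 241.8→242, 27 + 136.8 = 163.8→164, 59 + 117.6 = 176.6→177) → #F2A4B1
80%: (222 + 26.4 = 248.4→248, 27 + 182.4 = 209.4→209, 59 + 156.8 = 215.8→216) → #F8D1D8

#E54962, #EB7689, #F2A4B1, #F8D1D8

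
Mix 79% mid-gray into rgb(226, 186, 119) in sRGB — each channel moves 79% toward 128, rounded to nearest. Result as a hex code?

#958C7E

Per channel, c → c + 0.79(128 − c):
  R: 226 − 77.42 = 148.58 → 149
  G: 186 − 45.82 = 140.18 → 140
  B: 119 + 7.11 = 126.11 → 126
rgb(149, 140, 126) = #958C7E.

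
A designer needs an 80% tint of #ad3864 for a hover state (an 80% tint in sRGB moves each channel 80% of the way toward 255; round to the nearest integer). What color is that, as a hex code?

#ad3864 is rgb(173, 56, 100).
Per channel, c → c + 0.8(255 − c):
  R: 173 + 65.6 = 238.6 → 239
  G: 56 + 0.8×(255−56) = 56 + 159.2 = 215.2 → 215
  B: 100 + 0.8×(255−100) = 100 + 124 = 224 → 224
rgb(239, 215, 224) = #efd7e0.

#efd7e0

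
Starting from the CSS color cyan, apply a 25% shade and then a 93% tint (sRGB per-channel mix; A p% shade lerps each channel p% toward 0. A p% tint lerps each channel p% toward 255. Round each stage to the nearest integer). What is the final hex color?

#edfbfb

CSS cyan is rgb(0, 255, 255).
Lerp each channel 25% toward 0:
  R: 0 + 0 = 0 → 0
  G: 255 + 0.25×(0−255) = 255 − 63.75 = 191.25 → 191
  B: 255 + 0.25×(0−255) = 255 − 63.75 = 191.25 → 191
After the shade: rgb(0, 191, 191) = #00bfbf.
Per channel, c → c + 0.93(255 − c):
  R: 0 + 0.93×(255−0) = 0 + 237.15 = 237.15 → 237
  G: 191 + 0.93×(255−191) = 191 + 59.52 = 250.52 → 251
  B: 191 + 59.52 = 250.52 → 251
rgb(237, 251, 251) = #edfbfb.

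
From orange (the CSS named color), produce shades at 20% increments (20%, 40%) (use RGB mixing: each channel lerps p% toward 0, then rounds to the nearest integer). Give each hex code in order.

#CC8400, #996300

CSS orange is rgb(255, 165, 0).
20%: (255 − 51 = 204→204, 165 − 33 = 132→132, 0→0) → #CC8400
40%: (255 − 102 = 153→153, 165 − 66 = 99→99, 0→0) → #996300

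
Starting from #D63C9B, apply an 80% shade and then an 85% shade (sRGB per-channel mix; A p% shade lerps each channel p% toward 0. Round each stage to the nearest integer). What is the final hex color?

#D63C9B is rgb(214, 60, 155).
An 80% shade moves each channel 80% toward 0:
  R: 214 + 0.8×(0−214) = 214 − 171.2 = 42.8 → 43
  G: 60 + 0.8×(0−60) = 60 − 48 = 12 → 12
  B: 155 + 0.8×(0−155) = 155 − 124 = 31 → 31
After the shade: rgb(43, 12, 31) = #2B0C1F.
Lerp each channel 85% toward 0:
  R: 43 − 36.55 = 6.45 → 6
  G: 12 + 0.85×(0−12) = 12 − 10.2 = 1.8 → 2
  B: 31 + 0.85×(0−31) = 31 − 26.35 = 4.65 → 5
rgb(6, 2, 5) = #060205.

#060205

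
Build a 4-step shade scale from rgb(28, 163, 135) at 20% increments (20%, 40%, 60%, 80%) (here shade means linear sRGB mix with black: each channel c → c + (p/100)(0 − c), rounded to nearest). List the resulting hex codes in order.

20%: (28 − 5.6 = 22.4→22, 163 − 32.6 = 130.4→130, 135 − 27 = 108→108) → #16826c
40%: (28 − 11.2 = 16.8→17, 163 − 65.2 = 97.8→98, 135 − 54 = 81→81) → #116251
60%: (28 − 16.8 = 11.2→11, 163 − 97.8 = 65.2→65, 135 − 81 = 54→54) → #0b4136
80%: (28 − 22.4 = 5.6→6, 163 − 130.4 = 32.6→33, 135 − 108 = 27→27) → #06211b

#16826c, #116251, #0b4136, #06211b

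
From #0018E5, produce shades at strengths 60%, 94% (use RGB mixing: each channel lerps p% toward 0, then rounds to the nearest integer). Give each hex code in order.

#0018E5 is rgb(0, 24, 229).
60%: (0→0, 24 − 14.4 = 9.6→10, 229 − 137.4 = 91.6→92) → #000A5C
94%: (0→0, 24 − 22.56 = 1.44→1, 229 − 215.26 = 13.74→14) → #00010E

#000A5C, #00010E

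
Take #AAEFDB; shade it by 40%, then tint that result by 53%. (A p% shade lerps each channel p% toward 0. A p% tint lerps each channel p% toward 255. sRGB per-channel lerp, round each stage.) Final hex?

#B7CAC5

#AAEFDB is rgb(170, 239, 219).
A 40% shade moves each channel 40% toward 0:
  R: 170 + 0.4×(0−170) = 170 − 68 = 102 → 102
  G: 239 − 95.6 = 143.4 → 143
  B: 219 + 0.4×(0−219) = 219 − 87.6 = 131.4 → 131
After the shade: rgb(102, 143, 131) = #668F83.
Lerp each channel 53% toward 255:
  R: 102 + 81.09 = 183.09 → 183
  G: 143 + 0.53×(255−143) = 143 + 59.36 = 202.36 → 202
  B: 131 + 0.53×(255−131) = 131 + 65.72 = 196.72 → 197
rgb(183, 202, 197) = #B7CAC5.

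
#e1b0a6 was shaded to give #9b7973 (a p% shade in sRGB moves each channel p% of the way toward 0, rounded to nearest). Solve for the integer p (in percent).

31%

#e1b0a6 is rgb(225, 176, 166); #9b7973 is rgb(155, 121, 115).
On the R channel (widest range): 155 ≈ 225 + (p/100)(0 − 225), so p ≈ 100×(155 − 225)/(0 − 225) = -7000/-225 = 31.11.
p = 31 reproduces all three channels after rounding.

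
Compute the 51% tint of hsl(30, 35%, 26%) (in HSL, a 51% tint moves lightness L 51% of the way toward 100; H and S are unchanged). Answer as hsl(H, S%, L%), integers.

L moves 51% from 26 toward 100: 26 + 37.74 = 63.74 → 64.
H and S are unchanged.

hsl(30, 35%, 64%)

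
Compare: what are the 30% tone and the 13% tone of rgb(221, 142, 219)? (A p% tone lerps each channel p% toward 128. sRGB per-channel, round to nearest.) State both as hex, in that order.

#c18ac0, #d18ccf

30% tone:
  R: 221 + 0.3×(128−221) = 221 − 27.9 = 193.1 → 193
  G: 142 − 4.2 = 137.8 → 138
  B: 219 + 0.3×(128−219) = 219 − 27.3 = 191.7 → 192
  → #c18ac0
13% tone:
  R: 221 + 0.13×(128−221) = 221 − 12.09 = 208.91 → 209
  G: 142 + 0.13×(128−142) = 142 − 1.82 = 140.18 → 140
  B: 219 − 11.83 = 207.17 → 207
  → #d18ccf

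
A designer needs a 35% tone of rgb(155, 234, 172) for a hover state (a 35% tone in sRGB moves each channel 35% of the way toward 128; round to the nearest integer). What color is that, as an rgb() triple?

Lerp each channel 35% toward 128:
  R: 155 + 0.35×(128−155) = 155 − 9.45 = 145.55 → 146
  G: 234 − 37.1 = 196.9 → 197
  B: 172 − 15.4 = 156.6 → 157

rgb(146, 197, 157)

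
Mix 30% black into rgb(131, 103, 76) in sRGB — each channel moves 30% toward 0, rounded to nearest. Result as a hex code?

A 30% shade moves each channel 30% toward 0:
  R: 131 + 0.3×(0−131) = 131 − 39.3 = 91.7 → 92
  G: 103 + 0.3×(0−103) = 103 − 30.9 = 72.1 → 72
  B: 76 − 22.8 = 53.2 → 53
rgb(92, 72, 53) = #5C4835.

#5C4835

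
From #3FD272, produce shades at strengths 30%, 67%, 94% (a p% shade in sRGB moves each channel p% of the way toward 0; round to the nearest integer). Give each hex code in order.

#3FD272 is rgb(63, 210, 114).
30%: (63 − 18.9 = 44.1→44, 210 − 63 = 147→147, 114 − 34.2 = 79.8→80) → #2C9350
67%: (63 − 42.21 = 20.79→21, 210 − 140.7 = 69.3→69, 114 − 76.38 = 37.62→38) → #154526
94%: (63 − 59.22 = 3.78→4, 210 − 197.4 = 12.6→13, 114 − 107.16 = 6.84→7) → #040D07

#2C9350, #154526, #040D07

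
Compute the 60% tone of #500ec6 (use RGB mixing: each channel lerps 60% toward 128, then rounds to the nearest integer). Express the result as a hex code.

#500ec6 is rgb(80, 14, 198).
A 60% tone moves each channel 60% toward 128:
  R: 80 + 28.8 = 108.8 → 109
  G: 14 + 68.4 = 82.4 → 82
  B: 198 − 42 = 156 → 156
rgb(109, 82, 156) = #6d529c.

#6d529c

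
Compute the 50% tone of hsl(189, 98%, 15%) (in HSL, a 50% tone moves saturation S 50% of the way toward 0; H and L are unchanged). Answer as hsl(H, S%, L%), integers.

S moves 50% from 98 toward 0: 98 − 49 = 49 → 49.
H and L are unchanged.

hsl(189, 49%, 15%)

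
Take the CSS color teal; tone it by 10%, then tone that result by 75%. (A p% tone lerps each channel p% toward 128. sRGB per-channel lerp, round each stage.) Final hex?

#638080

CSS teal is rgb(0, 128, 128).
Lerp each channel 10% toward 128:
  R: 0 + 0.1×(128−0) = 0 + 12.8 = 12.8 → 13
  G: 128 + 0 = 128 → 128
  B: 128 + 0.1×(128−128) = 128 + 0 = 128 → 128
After the tone: rgb(13, 128, 128) = #0d8080.
Per channel, c → c + 0.75(128 − c):
  R: 13 + 0.75×(128−13) = 13 + 86.25 = 99.25 → 99
  G: 128 + 0 = 128 → 128
  B: 128 + 0 = 128 → 128
rgb(99, 128, 128) = #638080.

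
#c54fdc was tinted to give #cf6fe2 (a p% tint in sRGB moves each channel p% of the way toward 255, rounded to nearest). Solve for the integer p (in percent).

18%

#c54fdc is rgb(197, 79, 220); #cf6fe2 is rgb(207, 111, 226).
On the G channel (widest range): 111 ≈ 79 + (p/100)(255 − 79), so p ≈ 100×(111 − 79)/(255 − 79) = 3200/176 = 18.18.
p = 18 reproduces all three channels after rounding.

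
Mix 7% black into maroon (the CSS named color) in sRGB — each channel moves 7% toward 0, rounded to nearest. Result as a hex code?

#770000

CSS maroon is rgb(128, 0, 0).
Per channel, c → c + 0.07(0 − c):
  R: 128 − 8.96 = 119.04 → 119
  G: 0 + 0 = 0 → 0
  B: 0 + 0 = 0 → 0
rgb(119, 0, 0) = #770000.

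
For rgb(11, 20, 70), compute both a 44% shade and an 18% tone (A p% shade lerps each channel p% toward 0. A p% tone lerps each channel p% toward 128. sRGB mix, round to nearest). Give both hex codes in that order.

44% shade:
  R: 11 + 0.44×(0−11) = 11 − 4.84 = 6.16 → 6
  G: 20 − 8.8 = 11.2 → 11
  B: 70 + 0.44×(0−70) = 70 − 30.8 = 39.2 → 39
  → #060B27
18% tone:
  R: 11 + 0.18×(128−11) = 11 + 21.06 = 32.06 → 32
  G: 20 + 0.18×(128−20) = 20 + 19.44 = 39.44 → 39
  B: 70 + 0.18×(128−70) = 70 + 10.44 = 80.44 → 80
  → #202750

#060B27, #202750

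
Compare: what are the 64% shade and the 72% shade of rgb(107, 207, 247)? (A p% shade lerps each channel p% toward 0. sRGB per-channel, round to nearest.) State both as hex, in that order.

64% shade:
  R: 107 − 68.48 = 38.52 → 39
  G: 207 − 132.48 = 74.52 → 75
  B: 247 + 0.64×(0−247) = 247 − 158.08 = 88.92 → 89
  → #274B59
72% shade:
  R: 107 + 0.72×(0−107) = 107 − 77.04 = 29.96 → 30
  G: 207 − 149.04 = 57.96 → 58
  B: 247 + 0.72×(0−247) = 247 − 177.84 = 69.16 → 69
  → #1E3A45

#274B59, #1E3A45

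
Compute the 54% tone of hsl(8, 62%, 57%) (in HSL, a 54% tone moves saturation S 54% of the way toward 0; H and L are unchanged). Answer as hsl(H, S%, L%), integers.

S moves 54% from 62 toward 0: 62 − 33.48 = 28.52 → 29.
H and L are unchanged.

hsl(8, 29%, 57%)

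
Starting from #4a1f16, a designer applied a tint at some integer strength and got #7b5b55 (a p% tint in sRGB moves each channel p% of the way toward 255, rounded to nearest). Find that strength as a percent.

27%

#4a1f16 is rgb(74, 31, 22); #7b5b55 is rgb(123, 91, 85).
On the B channel (widest range): 85 ≈ 22 + (p/100)(255 − 22), so p ≈ 100×(85 − 22)/(255 − 22) = 6300/233 = 27.04.
p = 27 reproduces all three channels after rounding.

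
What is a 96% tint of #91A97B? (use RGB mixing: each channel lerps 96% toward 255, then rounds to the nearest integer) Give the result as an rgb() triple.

#91A97B is rgb(145, 169, 123).
Lerp each channel 96% toward 255:
  R: 145 + 105.6 = 250.6 → 251
  G: 169 + 0.96×(255−169) = 169 + 82.56 = 251.56 → 252
  B: 123 + 0.96×(255−123) = 123 + 126.72 = 249.72 → 250

rgb(251, 252, 250)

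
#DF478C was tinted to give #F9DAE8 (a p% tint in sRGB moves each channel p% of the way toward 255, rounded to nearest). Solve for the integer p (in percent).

#DF478C is rgb(223, 71, 140); #F9DAE8 is rgb(249, 218, 232).
On the G channel (widest range): 218 ≈ 71 + (p/100)(255 − 71), so p ≈ 100×(218 − 71)/(255 − 71) = 14700/184 = 79.89.
p = 80 reproduces all three channels after rounding.

80%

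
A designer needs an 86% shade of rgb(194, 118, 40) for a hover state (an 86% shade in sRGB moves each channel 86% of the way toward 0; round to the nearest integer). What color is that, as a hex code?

Lerp each channel 86% toward 0:
  R: 194 − 166.84 = 27.16 → 27
  G: 118 − 101.48 = 16.52 → 17
  B: 40 + 0.86×(0−40) = 40 − 34.4 = 5.6 → 6
rgb(27, 17, 6) = #1b1106.

#1b1106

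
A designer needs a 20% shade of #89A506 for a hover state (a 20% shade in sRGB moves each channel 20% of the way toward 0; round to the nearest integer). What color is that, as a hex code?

#6E8405

#89A506 is rgb(137, 165, 6).
Per channel, c → c + 0.2(0 − c):
  R: 137 − 27.4 = 109.6 → 110
  G: 165 + 0.2×(0−165) = 165 − 33 = 132 → 132
  B: 6 − 1.2 = 4.8 → 5
rgb(110, 132, 5) = #6E8405.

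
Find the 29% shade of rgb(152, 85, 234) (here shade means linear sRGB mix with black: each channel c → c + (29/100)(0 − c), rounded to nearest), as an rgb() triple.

rgb(108, 60, 166)

A 29% shade moves each channel 29% toward 0:
  R: 152 + 0.29×(0−152) = 152 − 44.08 = 107.92 → 108
  G: 85 + 0.29×(0−85) = 85 − 24.65 = 60.35 → 60
  B: 234 + 0.29×(0−234) = 234 − 67.86 = 166.14 → 166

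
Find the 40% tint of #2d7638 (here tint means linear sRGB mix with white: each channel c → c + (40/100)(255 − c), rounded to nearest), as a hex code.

#2d7638 is rgb(45, 118, 56).
Per channel, c → c + 0.4(255 − c):
  R: 45 + 0.4×(255−45) = 45 + 84 = 129 → 129
  G: 118 + 0.4×(255−118) = 118 + 54.8 = 172.8 → 173
  B: 56 + 0.4×(255−56) = 56 + 79.6 = 135.6 → 136
rgb(129, 173, 136) = #81ad88.

#81ad88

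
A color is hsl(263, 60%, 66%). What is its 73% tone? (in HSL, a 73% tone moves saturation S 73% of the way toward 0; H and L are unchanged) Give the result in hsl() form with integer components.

hsl(263, 16%, 66%)

S moves 73% from 60 toward 0: 60 − 43.8 = 16.2 → 16.
H and L are unchanged.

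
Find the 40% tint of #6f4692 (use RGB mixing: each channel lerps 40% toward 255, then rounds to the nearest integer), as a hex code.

#6f4692 is rgb(111, 70, 146).
A 40% tint moves each channel 40% toward 255:
  R: 111 + 57.6 = 168.6 → 169
  G: 70 + 0.4×(255−70) = 70 + 74 = 144 → 144
  B: 146 + 0.4×(255−146) = 146 + 43.6 = 189.6 → 190
rgb(169, 144, 190) = #a990be.

#a990be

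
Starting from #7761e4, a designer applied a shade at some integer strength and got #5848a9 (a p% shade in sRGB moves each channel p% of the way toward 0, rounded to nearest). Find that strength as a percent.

26%

#7761e4 is rgb(119, 97, 228); #5848a9 is rgb(88, 72, 169).
On the B channel (widest range): 169 ≈ 228 + (p/100)(0 − 228), so p ≈ 100×(169 − 228)/(0 − 228) = -5900/-228 = 25.88.
p = 26 reproduces all three channels after rounding.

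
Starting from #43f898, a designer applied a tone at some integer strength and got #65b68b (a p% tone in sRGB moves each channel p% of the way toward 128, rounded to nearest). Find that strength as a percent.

#43f898 is rgb(67, 248, 152); #65b68b is rgb(101, 182, 139).
On the G channel (widest range): 182 ≈ 248 + (p/100)(128 − 248), so p ≈ 100×(182 − 248)/(128 − 248) = -6600/-120 = 55.00.
p = 55 reproduces all three channels after rounding.

55%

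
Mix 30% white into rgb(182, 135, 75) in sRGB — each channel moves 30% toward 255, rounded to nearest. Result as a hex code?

#CCAB81

A 30% tint moves each channel 30% toward 255:
  R: 182 + 0.3×(255−182) = 182 + 21.9 = 203.9 → 204
  G: 135 + 36 = 171 → 171
  B: 75 + 0.3×(255−75) = 75 + 54 = 129 → 129
rgb(204, 171, 129) = #CCAB81.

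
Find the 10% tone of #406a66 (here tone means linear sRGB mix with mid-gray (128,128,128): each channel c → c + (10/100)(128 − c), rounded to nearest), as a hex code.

#466c69

#406a66 is rgb(64, 106, 102).
Per channel, c → c + 0.1(128 − c):
  R: 64 + 0.1×(128−64) = 64 + 6.4 = 70.4 → 70
  G: 106 + 0.1×(128−106) = 106 + 2.2 = 108.2 → 108
  B: 102 + 0.1×(128−102) = 102 + 2.6 = 104.6 → 105
rgb(70, 108, 105) = #466c69.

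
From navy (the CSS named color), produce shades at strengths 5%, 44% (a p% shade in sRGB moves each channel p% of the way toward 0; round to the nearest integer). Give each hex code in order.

CSS navy is rgb(0, 0, 128).
5%: (0→0, 0→0, 128 − 6.4 = 121.6→122) → #00007a
44%: (0→0, 0→0, 128 − 56.32 = 71.68→72) → #000048

#00007a, #000048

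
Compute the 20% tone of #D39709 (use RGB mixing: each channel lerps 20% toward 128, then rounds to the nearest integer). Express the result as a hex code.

#C29221

#D39709 is rgb(211, 151, 9).
Per channel, c → c + 0.2(128 − c):
  R: 211 + 0.2×(128−211) = 211 − 16.6 = 194.4 → 194
  G: 151 + 0.2×(128−151) = 151 − 4.6 = 146.4 → 146
  B: 9 + 0.2×(128−9) = 9 + 23.8 = 32.8 → 33
rgb(194, 146, 33) = #C29221.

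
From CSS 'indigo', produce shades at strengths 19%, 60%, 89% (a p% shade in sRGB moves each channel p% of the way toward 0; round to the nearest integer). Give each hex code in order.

#3d0069, #1e0034, #08000e

CSS indigo is rgb(75, 0, 130).
19%: (75 − 14.25 = 60.75→61, 0→0, 130 − 24.7 = 105.3→105) → #3d0069
60%: (75 − 45 = 30→30, 0→0, 130 − 78 = 52→52) → #1e0034
89%: (75 − 66.75 = 8.25→8, 0→0, 130 − 115.7 = 14.3→14) → #08000e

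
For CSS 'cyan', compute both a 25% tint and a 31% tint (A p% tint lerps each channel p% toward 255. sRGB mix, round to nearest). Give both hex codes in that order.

#40FFFF, #4FFFFF

CSS cyan is rgb(0, 255, 255).
25% tint:
  R: 0 + 0.25×(255−0) = 0 + 63.75 = 63.75 → 64
  G: 255 + 0 = 255 → 255
  B: 255 + 0.25×(255−255) = 255 + 0 = 255 → 255
  → #40FFFF
31% tint:
  R: 0 + 79.05 = 79.05 → 79
  G: 255 + 0.31×(255−255) = 255 + 0 = 255 → 255
  B: 255 + 0.31×(255−255) = 255 + 0 = 255 → 255
  → #4FFFFF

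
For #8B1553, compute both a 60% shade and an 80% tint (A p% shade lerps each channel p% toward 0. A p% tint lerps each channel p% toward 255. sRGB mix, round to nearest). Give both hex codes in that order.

#8B1553 is rgb(139, 21, 83).
60% shade:
  R: 139 + 0.6×(0−139) = 139 − 83.4 = 55.6 → 56
  G: 21 − 12.6 = 8.4 → 8
  B: 83 + 0.6×(0−83) = 83 − 49.8 = 33.2 → 33
  → #380821
80% tint:
  R: 139 + 92.8 = 231.8 → 232
  G: 21 + 0.8×(255−21) = 21 + 187.2 = 208.2 → 208
  B: 83 + 0.8×(255−83) = 83 + 137.6 = 220.6 → 221
  → #E8D0DD

#380821, #E8D0DD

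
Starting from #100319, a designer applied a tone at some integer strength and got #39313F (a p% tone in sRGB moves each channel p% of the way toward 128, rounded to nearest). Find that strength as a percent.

#100319 is rgb(16, 3, 25); #39313F is rgb(57, 49, 63).
On the G channel (widest range): 49 ≈ 3 + (p/100)(128 − 3), so p ≈ 100×(49 − 3)/(128 − 3) = 4600/125 = 36.80.
p = 37 reproduces all three channels after rounding.

37%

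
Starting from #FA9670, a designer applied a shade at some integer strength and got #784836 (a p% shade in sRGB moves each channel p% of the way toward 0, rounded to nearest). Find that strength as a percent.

#FA9670 is rgb(250, 150, 112); #784836 is rgb(120, 72, 54).
On the R channel (widest range): 120 ≈ 250 + (p/100)(0 − 250), so p ≈ 100×(120 − 250)/(0 − 250) = -13000/-250 = 52.00.
p = 52 reproduces all three channels after rounding.

52%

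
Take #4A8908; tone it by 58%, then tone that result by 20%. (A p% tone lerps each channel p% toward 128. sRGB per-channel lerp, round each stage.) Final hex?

#6E8358

#4A8908 is rgb(74, 137, 8).
Per channel, c → c + 0.58(128 − c):
  R: 74 + 0.58×(128−74) = 74 + 31.32 = 105.32 → 105
  G: 137 − 5.22 = 131.78 → 132
  B: 8 + 69.6 = 77.6 → 78
After the tone: rgb(105, 132, 78) = #69844E.
Lerp each channel 20% toward 128:
  R: 105 + 0.2×(128−105) = 105 + 4.6 = 109.6 → 110
  G: 132 − 0.8 = 131.2 → 131
  B: 78 + 0.2×(128−78) = 78 + 10 = 88 → 88
rgb(110, 131, 88) = #6E8358.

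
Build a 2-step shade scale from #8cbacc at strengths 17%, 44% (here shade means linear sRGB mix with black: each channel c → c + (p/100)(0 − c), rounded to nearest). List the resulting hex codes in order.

#749aa9, #4e6872

#8cbacc is rgb(140, 186, 204).
17%: (140 − 23.8 = 116.2→116, 186 − 31.62 = 154.38→154, 204 − 34.68 = 169.32→169) → #749aa9
44%: (140 − 61.6 = 78.4→78, 186 − 81.84 = 104.16→104, 204 − 89.76 = 114.24→114) → #4e6872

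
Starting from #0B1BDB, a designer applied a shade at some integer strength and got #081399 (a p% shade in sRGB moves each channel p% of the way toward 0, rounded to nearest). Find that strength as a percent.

#0B1BDB is rgb(11, 27, 219); #081399 is rgb(8, 19, 153).
On the B channel (widest range): 153 ≈ 219 + (p/100)(0 − 219), so p ≈ 100×(153 − 219)/(0 − 219) = -6600/-219 = 30.14.
p = 30 reproduces all three channels after rounding.

30%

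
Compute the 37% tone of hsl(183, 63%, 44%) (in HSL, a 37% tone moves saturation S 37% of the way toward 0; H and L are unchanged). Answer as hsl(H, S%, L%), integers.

hsl(183, 40%, 44%)

S moves 37% from 63 toward 0: 63 − 23.31 = 39.69 → 40.
H and L are unchanged.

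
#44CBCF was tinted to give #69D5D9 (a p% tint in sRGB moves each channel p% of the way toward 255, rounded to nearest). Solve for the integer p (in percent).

#44CBCF is rgb(68, 203, 207); #69D5D9 is rgb(105, 213, 217).
On the R channel (widest range): 105 ≈ 68 + (p/100)(255 − 68), so p ≈ 100×(105 − 68)/(255 − 68) = 3700/187 = 19.79.
p = 20 reproduces all three channels after rounding.

20%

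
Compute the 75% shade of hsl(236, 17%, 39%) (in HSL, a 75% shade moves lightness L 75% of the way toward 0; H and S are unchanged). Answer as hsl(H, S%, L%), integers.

hsl(236, 17%, 10%)

L moves 75% from 39 toward 0: 39 − 29.25 = 9.75 → 10.
H and S are unchanged.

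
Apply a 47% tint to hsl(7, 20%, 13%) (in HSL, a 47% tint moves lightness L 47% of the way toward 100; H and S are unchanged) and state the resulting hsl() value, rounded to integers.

hsl(7, 20%, 54%)

L moves 47% from 13 toward 100: 13 + 40.89 = 53.89 → 54.
H and S are unchanged.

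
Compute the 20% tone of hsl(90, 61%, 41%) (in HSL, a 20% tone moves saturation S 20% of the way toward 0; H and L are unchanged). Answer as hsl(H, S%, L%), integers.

hsl(90, 49%, 41%)

S moves 20% from 61 toward 0: 61 − 12.2 = 48.8 → 49.
H and L are unchanged.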